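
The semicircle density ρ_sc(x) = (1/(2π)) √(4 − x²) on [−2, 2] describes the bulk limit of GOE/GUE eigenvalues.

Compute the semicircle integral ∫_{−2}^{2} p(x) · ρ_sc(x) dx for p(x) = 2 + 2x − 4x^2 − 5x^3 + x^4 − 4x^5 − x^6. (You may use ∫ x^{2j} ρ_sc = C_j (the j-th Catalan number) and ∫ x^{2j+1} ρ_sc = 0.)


Write p(x) = Σ a_i x^i, split into monomials and integrate each against ρ_sc separately.
Using ∫ x^{2j} ρ_sc = C_j = (1/(j+1)) C(2j, j) (Catalan numbers) and ∫ x^{2j+1} ρ_sc = 0 (odd monomials vanish by symmetry):
  i = 0 (even): a_0 · C_{0} = 2 · 1 = 2
  i = 1 (odd): ∫ x^1 ρ_sc = 0 (vanishes)
  i = 2 (even): a_2 · C_{1} = -4 · 1 = -4
  i = 3 (odd): ∫ x^3 ρ_sc = 0 (vanishes)
  i = 4 (even): a_4 · C_{2} = 1 · 2 = 2
  i = 5 (odd): ∫ x^5 ρ_sc = 0 (vanishes)
  i = 6 (even): a_6 · C_{3} = -1 · 5 = -5

Summing the contributions: ∫_{−2}^{2} p(x) ρ_sc(x) dx = 2 + (-4) + 2 + (-5) = -5.


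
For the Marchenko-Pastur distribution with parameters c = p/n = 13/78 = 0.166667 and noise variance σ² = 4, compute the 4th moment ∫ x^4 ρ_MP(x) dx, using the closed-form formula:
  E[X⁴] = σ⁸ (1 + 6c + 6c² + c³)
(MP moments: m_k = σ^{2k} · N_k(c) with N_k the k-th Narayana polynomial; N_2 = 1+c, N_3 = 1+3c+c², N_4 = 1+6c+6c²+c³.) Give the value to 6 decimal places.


E[X⁴] = σ⁸ (1 + 6c + 6c² + c³) (fourth MP moment). With σ² = 4 (so σ⁸ = 256) and c = 13/78 = 0.166667: E[X⁴] = 256 · (1 + 6·0.166667 + 6·(0.166667)² + (0.166667)³) = 256 · 2.171296.

So E[X^4] = 555.851852.


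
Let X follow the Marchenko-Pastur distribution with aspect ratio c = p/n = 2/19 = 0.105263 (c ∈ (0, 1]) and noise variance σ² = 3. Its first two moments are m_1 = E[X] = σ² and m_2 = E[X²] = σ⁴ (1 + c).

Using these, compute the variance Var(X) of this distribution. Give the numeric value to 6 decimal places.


m_1 = E[X] = σ² = 3, so m_1² = 9.
m_2 = E[X²] = σ⁴ (1 + c) = 9 · (1 + 0.105263) = 9 · 1.105263 = 9.947368.
(Note m_2 − m_1² simplifies to c · σ⁴ = 0.105263 · 9.)

Var(X) = m_2 − m_1² = 9.947368 − 9 = 0.947368.


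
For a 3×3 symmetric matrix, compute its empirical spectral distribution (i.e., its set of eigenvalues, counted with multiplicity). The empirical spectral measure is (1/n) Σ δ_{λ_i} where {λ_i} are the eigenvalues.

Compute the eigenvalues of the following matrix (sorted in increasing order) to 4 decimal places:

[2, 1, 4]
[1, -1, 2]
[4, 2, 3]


Since M is real symmetric, all three eigenvalues are real; they are the roots of det(λI − M) = λ³ − (tr M) λ² + s λ − det M, where s is the sum of the principal 2×2 minors.
tr M = 2 + (-1) + 3 = 4.
s = (2·(-1) − 1²) + (2·3 − 4²) + ((-1)·3 − 2²) = -3 + (-10) + (-7) = -20.
det M (expand along row 1) = 2·(-7) − 1·(-5) + 4·6 = 15.
Characteristic polynomial: λ³ − 4λ² − 20λ − 15 = 0.
Substitute λ = y + (tr M)/3 = y + 1.333333 to remove the quadratic term: y³ + p·y + q = 0 with p = s − (tr M)²/3 = -25.333333 and q = −2(tr M)³/27 + (tr M)·s/3 − det M = -46.407407.
Three real roots ⇒ use the trigonometric (Viète) form: r = 2√(−p/3) = 5.811865, φ = arccos(3q/(p·r)) = arccos(0.945585) = 0.331408 rad.
y_k = r·cos(φ/3 − 2πk/3) for k = 0, 1, 2 gives y = 5.776439, -2.333333, -3.443106.
λ_k = y_k + 1.333333 gives λ = 7.1098, -1.0000, -2.1098 (check: the sum is 4.0000 = tr M).

Eigenvalues sorted in increasing order: [-2.1098, -1.0000, 7.1098].


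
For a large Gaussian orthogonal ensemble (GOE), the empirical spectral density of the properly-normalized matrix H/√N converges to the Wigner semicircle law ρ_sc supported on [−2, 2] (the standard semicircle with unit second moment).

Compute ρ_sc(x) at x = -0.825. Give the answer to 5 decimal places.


ρ_sc(x) = (1/(2π)) √(4 − x²). With x = -0.825:
  4 − x² = 4 − (-0.825)² = 4 − 0.680625 = 3.319375.
  √(4 − x²) = 1.821915.
  1/(2π) = 0.159155.
  ρ_sc(-0.825) = 0.159155 · 1.821915 = 0.289967.

Rounded to 5 decimal places: ρ_sc(-0.825) ≈ 0.28997.


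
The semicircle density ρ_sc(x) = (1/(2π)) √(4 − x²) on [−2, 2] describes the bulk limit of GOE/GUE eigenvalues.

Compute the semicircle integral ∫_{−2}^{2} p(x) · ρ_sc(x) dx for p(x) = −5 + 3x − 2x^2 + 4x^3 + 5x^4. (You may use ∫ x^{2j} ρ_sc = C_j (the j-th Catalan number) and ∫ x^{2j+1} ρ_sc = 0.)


Write p(x) = Σ a_i x^i, split into monomials and integrate each against ρ_sc separately.
Using ∫ x^{2j} ρ_sc = C_j = (1/(j+1)) C(2j, j) (Catalan numbers) and ∫ x^{2j+1} ρ_sc = 0 (odd monomials vanish by symmetry):
  i = 0 (even): a_0 · C_{0} = -5 · 1 = -5
  i = 1 (odd): ∫ x^1 ρ_sc = 0 (vanishes)
  i = 2 (even): a_2 · C_{1} = -2 · 1 = -2
  i = 3 (odd): ∫ x^3 ρ_sc = 0 (vanishes)
  i = 4 (even): a_4 · C_{2} = 5 · 2 = 10

Summing the contributions: ∫_{−2}^{2} p(x) ρ_sc(x) dx = (-5) + (-2) + 10 = 3.


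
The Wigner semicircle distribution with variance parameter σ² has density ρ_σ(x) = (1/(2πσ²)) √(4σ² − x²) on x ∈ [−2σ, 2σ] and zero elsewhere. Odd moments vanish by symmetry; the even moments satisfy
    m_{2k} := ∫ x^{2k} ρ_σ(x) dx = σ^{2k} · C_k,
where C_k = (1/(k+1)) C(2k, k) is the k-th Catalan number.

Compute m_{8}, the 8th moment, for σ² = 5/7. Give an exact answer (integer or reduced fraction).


By the scaled semicircle moment identity, m_{2k} = σ^{2k} · C_k with k = 4.
C_4 = (1/(k+1)) · C(2k, k) = (1/5) · C(8, 4) = (1/5) · 70 = 14.
σ^{2k} = (σ²)^k = (5/7)^4 = 625/2401.

Therefore m_{8} = σ^{8} · C_4 = (625/2401) · 14 = 1250/343.


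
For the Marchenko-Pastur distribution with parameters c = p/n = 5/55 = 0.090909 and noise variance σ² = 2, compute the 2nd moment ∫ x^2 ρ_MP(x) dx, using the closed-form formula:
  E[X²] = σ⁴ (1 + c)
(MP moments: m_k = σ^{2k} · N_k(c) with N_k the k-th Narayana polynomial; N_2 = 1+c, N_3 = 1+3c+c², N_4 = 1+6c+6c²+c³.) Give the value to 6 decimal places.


E[X²] = σ⁴ (1 + c) (second MP moment). With σ² = 2 (so σ⁴ = 4) and c = 5/55 = 0.090909: E[X²] = 4 · (1 + 0.090909) = 4 · 1.090909.

So E[X^2] = 4.363636.


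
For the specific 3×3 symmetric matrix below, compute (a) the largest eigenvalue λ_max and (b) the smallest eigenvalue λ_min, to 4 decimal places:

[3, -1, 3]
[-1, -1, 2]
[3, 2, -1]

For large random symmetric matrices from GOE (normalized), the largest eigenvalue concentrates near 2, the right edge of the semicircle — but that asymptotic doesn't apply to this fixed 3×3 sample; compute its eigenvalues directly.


Since M is real symmetric, all three eigenvalues are real; they are the roots of det(λI − M) = λ³ − (tr M) λ² + s λ − det M, where s is the sum of the principal 2×2 minors.
tr M = 3 + (-1) + (-1) = 1.
s = (3·(-1) − (-1)²) + (3·(-1) − 3²) + ((-1)·(-1) − 2²) = -4 + (-12) + (-3) = -19.
det M (expand along row 1) = 3·(-3) − (-1)·(-5) + 3·1 = -11.
Characteristic polynomial: λ³ − λ² − 19λ + 11 = 0.
Substitute λ = y + (tr M)/3 = y + 0.333333 to remove the quadratic term: y³ + p·y + q = 0 with p = s − (tr M)²/3 = -19.333333 and q = −2(tr M)³/27 + (tr M)·s/3 − det M = 4.592593.
Three real roots ⇒ use the trigonometric (Viète) form: r = 2√(−p/3) = 5.077182, φ = arccos(3q/(p·r)) = arccos(-0.140362) = 1.711623 rad.
y_k = r·cos(φ/3 − 2πk/3) for k = 0, 1, 2 gives y = 4.273001, 0.238247, -4.511249.
λ_k = y_k + 0.333333 gives λ = 4.6063, 0.5716, -4.1779 (check: the sum is 1.0000 = tr M).

Hence λ_max = 4.6063 and λ_min = -4.1779.


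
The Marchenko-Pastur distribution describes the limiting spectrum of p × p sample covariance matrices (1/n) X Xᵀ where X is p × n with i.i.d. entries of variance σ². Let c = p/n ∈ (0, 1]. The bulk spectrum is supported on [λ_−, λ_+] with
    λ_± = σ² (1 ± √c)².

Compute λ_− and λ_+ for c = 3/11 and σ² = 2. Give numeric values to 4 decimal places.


c = 3/11 = 0.272727; √c = 0.522233.
λ_− = σ² (1 − √c)² = 2 · (1 − 0.522233)² = 2 · (0.477767)² = 0.456523.
λ_+ = σ² (1 + √c)² = 2 · (1 + 0.522233)² = 2 · (1.522233)² = 4.634386.

Rounded to 4 decimal places: λ_− ≈ 0.4565, λ_+ ≈ 4.6344.


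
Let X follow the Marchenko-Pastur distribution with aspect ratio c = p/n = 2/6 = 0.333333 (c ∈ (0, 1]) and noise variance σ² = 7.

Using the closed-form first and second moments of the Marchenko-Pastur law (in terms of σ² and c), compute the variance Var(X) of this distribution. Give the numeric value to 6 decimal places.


Recall the MP moments m_1 = E[X] = σ² and m_2 = E[X²] = σ⁴ (1 + c).
m_1 = E[X] = σ² = 7, so m_1² = 49.
m_2 = E[X²] = σ⁴ (1 + c) = 49 · (1 + 0.333333) = 49 · 1.333333 = 65.333333.
(Note m_2 − m_1² simplifies to c · σ⁴ = 0.333333 · 49.)

Var(X) = m_2 − m_1² = 65.333333 − 49 = 16.333333.


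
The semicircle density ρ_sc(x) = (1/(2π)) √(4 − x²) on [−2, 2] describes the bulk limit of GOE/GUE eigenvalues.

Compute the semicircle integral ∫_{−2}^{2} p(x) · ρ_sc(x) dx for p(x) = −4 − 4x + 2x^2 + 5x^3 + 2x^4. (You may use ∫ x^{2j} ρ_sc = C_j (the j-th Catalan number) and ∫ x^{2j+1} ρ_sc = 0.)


Write p(x) = Σ a_i x^i, split into monomials and integrate each against ρ_sc separately.
Using ∫ x^{2j} ρ_sc = C_j = (1/(j+1)) C(2j, j) (Catalan numbers) and ∫ x^{2j+1} ρ_sc = 0 (odd monomials vanish by symmetry):
  i = 0 (even): a_0 · C_{0} = -4 · 1 = -4
  i = 1 (odd): ∫ x^1 ρ_sc = 0 (vanishes)
  i = 2 (even): a_2 · C_{1} = 2 · 1 = 2
  i = 3 (odd): ∫ x^3 ρ_sc = 0 (vanishes)
  i = 4 (even): a_4 · C_{2} = 2 · 2 = 4

Summing the contributions: ∫_{−2}^{2} p(x) ρ_sc(x) dx = (-4) + 2 + 4 = 2.


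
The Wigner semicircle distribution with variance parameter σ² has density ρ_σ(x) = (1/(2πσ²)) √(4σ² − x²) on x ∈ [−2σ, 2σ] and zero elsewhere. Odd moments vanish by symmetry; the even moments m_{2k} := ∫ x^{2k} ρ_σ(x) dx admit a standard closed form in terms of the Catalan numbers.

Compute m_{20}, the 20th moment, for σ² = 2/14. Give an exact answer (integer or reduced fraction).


By the scaled semicircle moment identity, m_{2k} = σ^{2k} · C_k with k = 10.
C_10 = (1/(k+1)) · C(2k, k) = (1/11) · C(20, 10) = (1/11) · 184756 = 16796.
σ^{2k} = (σ²)^k = (2/14)^10 = 1/282475249.

Therefore m_{20} = σ^{20} · C_10 = (1/282475249) · 16796 = 16796/282475249.


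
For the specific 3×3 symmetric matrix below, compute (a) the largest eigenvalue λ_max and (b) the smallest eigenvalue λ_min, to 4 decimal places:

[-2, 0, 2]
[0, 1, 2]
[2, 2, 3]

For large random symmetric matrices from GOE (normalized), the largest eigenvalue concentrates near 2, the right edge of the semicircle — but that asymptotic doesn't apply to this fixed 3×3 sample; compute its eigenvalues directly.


Since M is real symmetric, all three eigenvalues are real; they are the roots of det(λI − M) = λ³ − (tr M) λ² + s λ − det M, where s is the sum of the principal 2×2 minors.
tr M = -2 + 1 + 3 = 2.
s = ((-2)·1 − 0²) + ((-2)·3 − 2²) + (1·3 − 2²) = -2 + (-10) + (-1) = -13.
det M (expand along row 1) = (-2)·(-1) − 0·(-4) + 2·(-2) = -2.
Characteristic polynomial: λ³ − 2λ² − 13λ + 2 = 0.
Substitute λ = y + (tr M)/3 = y + 0.666667 to remove the quadratic term: y³ + p·y + q = 0 with p = s − (tr M)²/3 = -14.333333 and q = −2(tr M)³/27 + (tr M)·s/3 − det M = -7.259259.
Three real roots ⇒ use the trigonometric (Viète) form: r = 2√(−p/3) = 4.371626, φ = arccos(3q/(p·r)) = arccos(0.347555) = 1.215834 rad.
y_k = r·cos(φ/3 − 2πk/3) for k = 0, 1, 2 gives y = 4.017493, -0.516048, -3.501445.
λ_k = y_k + 0.666667 gives λ = 4.6842, 0.1506, -2.8348 (check: the sum is 2.0000 = tr M).

Hence λ_max = 4.6842 and λ_min = -2.8348.


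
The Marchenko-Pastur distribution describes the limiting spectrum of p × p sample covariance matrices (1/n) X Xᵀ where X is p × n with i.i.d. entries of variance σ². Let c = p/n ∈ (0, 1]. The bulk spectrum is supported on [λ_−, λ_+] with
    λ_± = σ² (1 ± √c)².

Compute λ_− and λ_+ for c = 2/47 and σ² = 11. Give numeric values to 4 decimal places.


c = 2/47 = 0.042553; √c = 0.206284.
λ_− = σ² (1 − √c)² = 11 · (1 − 0.206284)² = 11 · (0.793716)² = 6.929832.
λ_+ = σ² (1 + √c)² = 11 · (1 + 0.206284)² = 11 · (1.206284)² = 16.006339.

Rounded to 4 decimal places: λ_− ≈ 6.9298, λ_+ ≈ 16.0063.


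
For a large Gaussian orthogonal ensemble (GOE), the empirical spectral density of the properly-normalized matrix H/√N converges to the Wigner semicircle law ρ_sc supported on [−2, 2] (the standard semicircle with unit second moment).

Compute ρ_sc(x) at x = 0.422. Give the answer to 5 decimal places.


ρ_sc(x) = (1/(2π)) √(4 − x²). With x = 0.422:
  4 − x² = 4 − (0.422)² = 4 − 0.178084 = 3.821916.
  √(4 − x²) = 1.954972.
  1/(2π) = 0.159155.
  ρ_sc(0.422) = 0.159155 · 1.954972 = 0.311143.

Rounded to 5 decimal places: ρ_sc(0.422) ≈ 0.31114.


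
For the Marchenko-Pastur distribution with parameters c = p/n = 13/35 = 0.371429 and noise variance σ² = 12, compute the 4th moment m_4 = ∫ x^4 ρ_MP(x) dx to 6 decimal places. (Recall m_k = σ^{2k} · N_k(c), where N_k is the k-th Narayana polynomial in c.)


E[X⁴] = σ⁸ (1 + 6c + 6c² + c³) (fourth MP moment). With σ² = 12 (so σ⁸ = 20736) and c = 13/35 = 0.371429: E[X⁴] = 20736 · (1 + 6·0.371429 + 6·(0.371429)² + (0.371429)³) = 20736 · 4.107569.

So E[X^4] = 85174.540688.


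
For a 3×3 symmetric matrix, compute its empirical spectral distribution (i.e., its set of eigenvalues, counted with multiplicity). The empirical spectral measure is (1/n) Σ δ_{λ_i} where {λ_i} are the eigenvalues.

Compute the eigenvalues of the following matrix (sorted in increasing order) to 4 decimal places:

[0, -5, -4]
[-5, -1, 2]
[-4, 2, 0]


Since M is real symmetric, all three eigenvalues are real; they are the roots of det(λI − M) = λ³ − (tr M) λ² + s λ − det M, where s is the sum of the principal 2×2 minors.
tr M = 0 + (-1) + 0 = -1.
s = (0·(-1) − (-5)²) + (0·0 − (-4)²) + ((-1)·0 − 2²) = -25 + (-16) + (-4) = -45.
det M (expand along row 1) = 0·(-4) − (-5)·8 + (-4)·(-14) = 96.
Characteristic polynomial: λ³ + λ² − 45λ − 96 = 0.
Substitute λ = y + (tr M)/3 = y − 0.333333 to remove the quadratic term: y³ + p·y + q = 0 with p = s − (tr M)²/3 = -45.333333 and q = −2(tr M)³/27 + (tr M)·s/3 − det M = -80.925926.
Three real roots ⇒ use the trigonometric (Viète) form: r = 2√(−p/3) = 7.774603, φ = arccos(3q/(p·r)) = arccos(0.688832) = 0.810920 rad.
y_k = r·cos(φ/3 − 2πk/3) for k = 0, 1, 2 gives y = 7.492299, -1.948256, -5.544044.
λ_k = y_k − 0.333333 gives λ = 7.1590, -2.2816, -5.8774 (check: the sum is -1.0000 = tr M).

Eigenvalues sorted in increasing order: [-5.8774, -2.2816, 7.1590].


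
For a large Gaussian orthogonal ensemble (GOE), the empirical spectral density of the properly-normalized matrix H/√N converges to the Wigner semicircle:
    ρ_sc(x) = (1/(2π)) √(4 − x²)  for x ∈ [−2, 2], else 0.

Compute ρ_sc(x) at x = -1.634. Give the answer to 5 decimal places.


ρ_sc(x) = (1/(2π)) √(4 − x²). With x = -1.634:
  4 − x² = 4 − (-1.634)² = 4 − 2.669956 = 1.330044.
  √(4 − x²) = 1.153275.
  1/(2π) = 0.159155.
  ρ_sc(-1.634) = 0.159155 · 1.153275 = 0.183549.

Rounded to 5 decimal places: ρ_sc(-1.634) ≈ 0.18355.


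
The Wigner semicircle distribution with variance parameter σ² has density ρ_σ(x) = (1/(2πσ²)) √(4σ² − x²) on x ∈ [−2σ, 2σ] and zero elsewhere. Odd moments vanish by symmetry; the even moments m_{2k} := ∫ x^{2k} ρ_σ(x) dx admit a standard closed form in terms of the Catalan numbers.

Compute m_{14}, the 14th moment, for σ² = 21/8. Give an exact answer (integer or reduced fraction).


By the scaled semicircle moment identity, m_{2k} = σ^{2k} · C_k with k = 7.
C_7 = (1/(k+1)) · C(2k, k) = (1/8) · C(14, 7) = (1/8) · 3432 = 429.
σ^{2k} = (σ²)^k = (21/8)^7 = 1801088541/2097152.

Therefore m_{14} = σ^{14} · C_7 = (1801088541/2097152) · 429 = 772666984089/2097152.


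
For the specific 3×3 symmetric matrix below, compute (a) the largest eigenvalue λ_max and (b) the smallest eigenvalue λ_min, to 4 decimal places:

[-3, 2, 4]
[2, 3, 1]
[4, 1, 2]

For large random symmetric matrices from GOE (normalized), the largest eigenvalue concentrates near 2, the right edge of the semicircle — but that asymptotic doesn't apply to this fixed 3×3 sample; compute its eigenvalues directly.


Since M is real symmetric, all three eigenvalues are real; they are the roots of det(λI − M) = λ³ − (tr M) λ² + s λ − det M, where s is the sum of the principal 2×2 minors.
tr M = -3 + 3 + 2 = 2.
s = ((-3)·3 − 2²) + ((-3)·2 − 4²) + (3·2 − 1²) = -13 + (-22) + 5 = -30.
det M (expand along row 1) = (-3)·5 − 2·0 + 4·(-10) = -55.
Characteristic polynomial: λ³ − 2λ² − 30λ + 55 = 0.
Substitute λ = y + (tr M)/3 = y + 0.666667 to remove the quadratic term: y³ + p·y + q = 0 with p = s − (tr M)²/3 = -31.333333 and q = −2(tr M)³/27 + (tr M)·s/3 − det M = 34.407407.
Three real roots ⇒ use the trigonometric (Viète) form: r = 2√(−p/3) = 6.463573, φ = arccos(3q/(p·r)) = arccos(-0.509676) = 2.105604 rad.
y_k = r·cos(φ/3 − 2πk/3) for k = 0, 1, 2 gives y = 4.935826, 1.146163, -6.081989.
λ_k = y_k + 0.666667 gives λ = 5.6025, 1.8128, -5.4153 (check: the sum is 2.0000 = tr M).

Hence λ_max = 5.6025 and λ_min = -5.4153.


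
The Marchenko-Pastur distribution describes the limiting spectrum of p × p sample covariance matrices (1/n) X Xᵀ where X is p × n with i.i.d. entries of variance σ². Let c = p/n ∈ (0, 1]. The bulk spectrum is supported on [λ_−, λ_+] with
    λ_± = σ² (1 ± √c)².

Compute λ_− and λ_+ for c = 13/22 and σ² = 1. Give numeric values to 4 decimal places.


c = 13/22 = 0.590909; √c = 0.768706.
λ_− = σ² (1 − √c)² = 1 · (1 − 0.768706)² = 1 · (0.231294)² = 0.053497.
λ_+ = σ² (1 + √c)² = 1 · (1 + 0.768706)² = 1 · (1.768706)² = 3.128321.

Rounded to 4 decimal places: λ_− ≈ 0.0535, λ_+ ≈ 3.1283.


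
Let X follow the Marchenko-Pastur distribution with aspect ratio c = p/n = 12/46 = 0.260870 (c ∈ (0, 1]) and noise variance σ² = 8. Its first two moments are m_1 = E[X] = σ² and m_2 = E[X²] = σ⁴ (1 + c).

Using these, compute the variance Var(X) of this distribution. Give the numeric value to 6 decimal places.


m_1 = E[X] = σ² = 8, so m_1² = 64.
m_2 = E[X²] = σ⁴ (1 + c) = 64 · (1 + 0.260870) = 64 · 1.260870 = 80.695652.
(Note m_2 − m_1² simplifies to c · σ⁴ = 0.260870 · 64.)

Var(X) = m_2 − m_1² = 80.695652 − 64 = 16.695652.


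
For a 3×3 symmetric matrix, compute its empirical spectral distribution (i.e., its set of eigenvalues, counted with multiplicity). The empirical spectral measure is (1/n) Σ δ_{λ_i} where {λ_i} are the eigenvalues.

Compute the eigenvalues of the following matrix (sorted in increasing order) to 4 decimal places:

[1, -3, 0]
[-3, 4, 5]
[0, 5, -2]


Since M is real symmetric, all three eigenvalues are real; they are the roots of det(λI − M) = λ³ − (tr M) λ² + s λ − det M, where s is the sum of the principal 2×2 minors.
tr M = 1 + 4 + (-2) = 3.
s = (1·4 − (-3)²) + (1·(-2) − 0²) + (4·(-2) − 5²) = -5 + (-2) + (-33) = -40.
det M (expand along row 1) = 1·(-33) − (-3)·6 + 0·(-15) = -15.
Characteristic polynomial: λ³ − 3λ² − 40λ + 15 = 0.
Substitute λ = y + (tr M)/3 = y + 1.000000 to remove the quadratic term: y³ + p·y + q = 0 with p = s − (tr M)²/3 = -43.000000 and q = −2(tr M)³/27 + (tr M)·s/3 − det M = -27.000000.
Three real roots ⇒ use the trigonometric (Viète) form: r = 2√(−p/3) = 7.571878, φ = arccos(3q/(p·r)) = arccos(0.248779) = 1.319377 rad.
y_k = r·cos(φ/3 − 2πk/3) for k = 0, 1, 2 gives y = 6.851338, -0.633829, -6.217510.
λ_k = y_k + 1.000000 gives λ = 7.8513, 0.3662, -5.2175 (check: the sum is 3.0000 = tr M).

Eigenvalues sorted in increasing order: [-5.2175, 0.3662, 7.8513].


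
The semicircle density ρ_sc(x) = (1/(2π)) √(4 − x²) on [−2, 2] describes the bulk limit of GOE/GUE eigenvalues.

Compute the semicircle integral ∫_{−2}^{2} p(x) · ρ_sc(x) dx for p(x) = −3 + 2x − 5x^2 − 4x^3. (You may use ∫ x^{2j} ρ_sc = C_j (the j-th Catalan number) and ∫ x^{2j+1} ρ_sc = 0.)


Write p(x) = Σ a_i x^i, split into monomials and integrate each against ρ_sc separately.
Using ∫ x^{2j} ρ_sc = C_j = (1/(j+1)) C(2j, j) (Catalan numbers) and ∫ x^{2j+1} ρ_sc = 0 (odd monomials vanish by symmetry):
  i = 0 (even): a_0 · C_{0} = -3 · 1 = -3
  i = 1 (odd): ∫ x^1 ρ_sc = 0 (vanishes)
  i = 2 (even): a_2 · C_{1} = -5 · 1 = -5
  i = 3 (odd): ∫ x^3 ρ_sc = 0 (vanishes)

Summing the contributions: ∫_{−2}^{2} p(x) ρ_sc(x) dx = (-3) + (-5) = -8.


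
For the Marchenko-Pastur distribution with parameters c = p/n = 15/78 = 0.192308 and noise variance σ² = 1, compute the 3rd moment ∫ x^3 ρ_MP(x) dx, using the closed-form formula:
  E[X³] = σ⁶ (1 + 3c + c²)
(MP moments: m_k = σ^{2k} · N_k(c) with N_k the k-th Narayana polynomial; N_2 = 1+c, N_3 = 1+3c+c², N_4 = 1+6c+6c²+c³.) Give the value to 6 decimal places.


E[X³] = σ⁶ (1 + 3c + c²) (third MP moment). With σ² = 1 (so σ⁶ = 1) and c = 15/78 = 0.192308: E[X³] = 1 · (1 + 3·0.192308 + (0.192308)²) = 1 · 1.613905.

So E[X^3] = 1.613905.


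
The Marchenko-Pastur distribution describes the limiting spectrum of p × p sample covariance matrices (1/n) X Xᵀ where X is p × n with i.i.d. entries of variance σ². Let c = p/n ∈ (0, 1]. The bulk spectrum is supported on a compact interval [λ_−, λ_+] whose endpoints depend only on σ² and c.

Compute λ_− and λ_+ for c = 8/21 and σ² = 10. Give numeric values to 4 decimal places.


c = 8/21 = 0.380952; √c = 0.617213.
λ_− = σ² (1 − √c)² = 10 · (1 − 0.617213)² = 10 · (0.382787)² = 1.465256.
λ_+ = σ² (1 + √c)² = 10 · (1 + 0.617213)² = 10 · (1.617213)² = 26.153792.

Rounded to 4 decimal places: λ_− ≈ 1.4653, λ_+ ≈ 26.1538.


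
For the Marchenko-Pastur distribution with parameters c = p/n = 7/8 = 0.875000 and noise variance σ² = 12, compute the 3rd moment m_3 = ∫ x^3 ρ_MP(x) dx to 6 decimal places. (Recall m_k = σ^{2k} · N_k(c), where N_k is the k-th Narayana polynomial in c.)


E[X³] = σ⁶ (1 + 3c + c²) (third MP moment). With σ² = 12 (so σ⁶ = 1728) and c = 7/8 = 0.875000: E[X³] = 1728 · (1 + 3·0.875000 + (0.875000)²) = 1728 · 4.390625.

So E[X^3] = 7587.000000.


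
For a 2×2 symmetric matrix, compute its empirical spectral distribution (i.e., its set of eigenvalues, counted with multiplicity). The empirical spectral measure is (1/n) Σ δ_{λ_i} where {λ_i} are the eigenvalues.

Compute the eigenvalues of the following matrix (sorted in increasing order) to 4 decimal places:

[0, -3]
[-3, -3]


Since M is real symmetric, both eigenvalues are real; they are the roots of det(λI − M) = λ² − (tr M) λ + det M.
tr M = 0 + (-3) = -3.
det M = 0·(-3) − (-3)² = 0 − 9 = -9.
Characteristic polynomial: λ² + 3λ − 9 = 0.
Discriminant Δ = (tr M)² − 4·det M = 9 − (-36) = 45; √Δ = 6.708204.
λ = (tr M ± √Δ)/2 = (-3 ± 6.708204)/2, giving (tr M − √Δ)/2 = -4.8541 and (tr M + √Δ)/2 = 1.8541.

Eigenvalues sorted in increasing order: [-4.8541, 1.8541].


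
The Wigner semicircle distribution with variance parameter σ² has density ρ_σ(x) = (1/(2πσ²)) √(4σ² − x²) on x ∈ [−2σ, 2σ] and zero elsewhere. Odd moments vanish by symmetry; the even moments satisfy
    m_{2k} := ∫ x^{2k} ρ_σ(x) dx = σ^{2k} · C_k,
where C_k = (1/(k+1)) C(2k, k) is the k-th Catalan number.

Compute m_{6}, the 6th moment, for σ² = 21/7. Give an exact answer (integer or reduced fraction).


By the scaled semicircle moment identity, m_{2k} = σ^{2k} · C_k with k = 3.
C_3 = (1/(k+1)) · C(2k, k) = (1/4) · C(6, 3) = (1/4) · 20 = 5.
σ^{2k} = (σ²)^k = (21/7)^3 = 27.

Therefore m_{6} = σ^{6} · C_3 = 27 · 5 = 135.


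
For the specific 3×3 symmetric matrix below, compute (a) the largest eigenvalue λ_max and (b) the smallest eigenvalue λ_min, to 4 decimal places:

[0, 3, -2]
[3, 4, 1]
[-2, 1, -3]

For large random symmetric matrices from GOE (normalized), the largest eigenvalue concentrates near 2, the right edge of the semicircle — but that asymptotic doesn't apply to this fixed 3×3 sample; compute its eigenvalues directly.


Since M is real symmetric, all three eigenvalues are real; they are the roots of det(λI − M) = λ³ − (tr M) λ² + s λ − det M, where s is the sum of the principal 2×2 minors.
tr M = 0 + 4 + (-3) = 1.
s = (0·4 − 3²) + (0·(-3) − (-2)²) + (4·(-3) − 1²) = -9 + (-4) + (-13) = -26.
det M (expand along row 1) = 0·(-13) − 3·(-7) + (-2)·11 = -1.
Characteristic polynomial: λ³ − λ² − 26λ + 1 = 0.
Substitute λ = y + (tr M)/3 = y + 0.333333 to remove the quadratic term: y³ + p·y + q = 0 with p = s − (tr M)²/3 = -26.333333 and q = −2(tr M)³/27 + (tr M)·s/3 − det M = -7.740741.
Three real roots ⇒ use the trigonometric (Viète) form: r = 2√(−p/3) = 5.925463, φ = arccos(3q/(p·r)) = arccos(0.148825) = 1.421416 rad.
y_k = r·cos(φ/3 − 2πk/3) for k = 0, 1, 2 gives y = 5.272704, -0.294926, -4.977778.
λ_k = y_k + 0.333333 gives λ = 5.6060, 0.0384, -4.6444 (check: the sum is 1.0000 = tr M).

Hence λ_max = 5.6060 and λ_min = -4.6444.


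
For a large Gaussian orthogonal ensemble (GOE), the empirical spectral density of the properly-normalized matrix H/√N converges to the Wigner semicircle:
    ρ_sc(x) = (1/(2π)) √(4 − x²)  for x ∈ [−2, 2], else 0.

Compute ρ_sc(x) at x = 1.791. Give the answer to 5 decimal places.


ρ_sc(x) = (1/(2π)) √(4 − x²). With x = 1.791:
  4 − x² = 4 − (1.791)² = 4 − 3.207681 = 0.792319.
  √(4 − x²) = 0.890123.
  1/(2π) = 0.159155.
  ρ_sc(1.791) = 0.159155 · 0.890123 = 0.141667.

Rounded to 5 decimal places: ρ_sc(1.791) ≈ 0.14167.


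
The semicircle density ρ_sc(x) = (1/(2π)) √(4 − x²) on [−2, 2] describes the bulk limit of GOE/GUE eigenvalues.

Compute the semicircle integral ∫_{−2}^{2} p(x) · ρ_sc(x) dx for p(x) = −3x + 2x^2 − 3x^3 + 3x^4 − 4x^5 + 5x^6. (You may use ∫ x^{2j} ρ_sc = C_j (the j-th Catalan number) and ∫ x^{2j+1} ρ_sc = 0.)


Write p(x) = Σ a_i x^i, split into monomials and integrate each against ρ_sc separately.
Using ∫ x^{2j} ρ_sc = C_j = (1/(j+1)) C(2j, j) (Catalan numbers) and ∫ x^{2j+1} ρ_sc = 0 (odd monomials vanish by symmetry):
  i = 1 (odd): ∫ x^1 ρ_sc = 0 (vanishes)
  i = 2 (even): a_2 · C_{1} = 2 · 1 = 2
  i = 3 (odd): ∫ x^3 ρ_sc = 0 (vanishes)
  i = 4 (even): a_4 · C_{2} = 3 · 2 = 6
  i = 5 (odd): ∫ x^5 ρ_sc = 0 (vanishes)
  i = 6 (even): a_6 · C_{3} = 5 · 5 = 25

Summing the contributions: ∫_{−2}^{2} p(x) ρ_sc(x) dx = 2 + 6 + 25 = 33.


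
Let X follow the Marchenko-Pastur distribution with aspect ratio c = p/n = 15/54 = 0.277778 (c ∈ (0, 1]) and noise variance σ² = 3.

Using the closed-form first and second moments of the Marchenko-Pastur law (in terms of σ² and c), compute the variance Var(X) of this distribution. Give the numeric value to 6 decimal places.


Recall the MP moments m_1 = E[X] = σ² and m_2 = E[X²] = σ⁴ (1 + c).
m_1 = E[X] = σ² = 3, so m_1² = 9.
m_2 = E[X²] = σ⁴ (1 + c) = 9 · (1 + 0.277778) = 9 · 1.277778 = 11.500000.
(Note m_2 − m_1² simplifies to c · σ⁴ = 0.277778 · 9.)

Var(X) = m_2 − m_1² = 11.500000 − 9 = 2.500000.


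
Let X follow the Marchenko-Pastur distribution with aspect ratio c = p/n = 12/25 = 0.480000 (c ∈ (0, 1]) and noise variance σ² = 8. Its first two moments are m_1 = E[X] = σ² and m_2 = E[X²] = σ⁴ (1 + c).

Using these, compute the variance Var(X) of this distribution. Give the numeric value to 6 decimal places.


m_1 = E[X] = σ² = 8, so m_1² = 64.
m_2 = E[X²] = σ⁴ (1 + c) = 64 · (1 + 0.480000) = 64 · 1.480000 = 94.720000.
(Note m_2 − m_1² simplifies to c · σ⁴ = 0.480000 · 64.)

Var(X) = m_2 − m_1² = 94.720000 − 64 = 30.720000.


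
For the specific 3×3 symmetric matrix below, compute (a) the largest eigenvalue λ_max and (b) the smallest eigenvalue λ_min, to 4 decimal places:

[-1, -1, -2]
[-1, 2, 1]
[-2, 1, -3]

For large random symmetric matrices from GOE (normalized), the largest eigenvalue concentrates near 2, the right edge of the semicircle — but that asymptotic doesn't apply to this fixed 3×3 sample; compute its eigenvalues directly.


Since M is real symmetric, all three eigenvalues are real; they are the roots of det(λI − M) = λ³ − (tr M) λ² + s λ − det M, where s is the sum of the principal 2×2 minors.
tr M = -1 + 2 + (-3) = -2.
s = ((-1)·2 − (-1)²) + ((-1)·(-3) − (-2)²) + (2·(-3) − 1²) = -3 + (-1) + (-7) = -11.
det M (expand along row 1) = (-1)·(-7) − (-1)·5 + (-2)·3 = 6.
Characteristic polynomial: λ³ + 2λ² − 11λ − 6 = 0.
Substitute λ = y + (tr M)/3 = y − 0.666667 to remove the quadratic term: y³ + p·y + q = 0 with p = s − (tr M)²/3 = -12.333333 and q = −2(tr M)³/27 + (tr M)·s/3 − det M = 1.925926.
Three real roots ⇒ use the trigonometric (Viète) form: r = 2√(−p/3) = 4.055175, φ = arccos(3q/(p·r)) = arccos(-0.115524) = 1.686578 rad.
y_k = r·cos(φ/3 − 2πk/3) for k = 0, 1, 2 gives y = 3.431036, 0.156467, -3.587503.
λ_k = y_k − 0.666667 gives λ = 2.7644, -0.5102, -4.2542 (check: the sum is -2.0000 = tr M).

Hence λ_max = 2.7644 and λ_min = -4.2542.


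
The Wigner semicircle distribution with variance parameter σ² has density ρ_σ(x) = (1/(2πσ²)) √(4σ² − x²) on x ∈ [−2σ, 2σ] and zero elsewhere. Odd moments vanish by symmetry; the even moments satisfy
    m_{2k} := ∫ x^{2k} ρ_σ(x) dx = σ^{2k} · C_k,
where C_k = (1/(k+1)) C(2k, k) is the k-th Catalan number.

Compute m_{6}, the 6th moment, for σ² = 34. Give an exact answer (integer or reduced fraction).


By the scaled semicircle moment identity, m_{2k} = σ^{2k} · C_k with k = 3.
C_3 = (1/(k+1)) · C(2k, k) = (1/4) · C(6, 3) = (1/4) · 20 = 5.
σ^{2k} = (σ²)^k = (34)^3 = 39304.

Therefore m_{6} = σ^{6} · C_3 = 39304 · 5 = 196520.


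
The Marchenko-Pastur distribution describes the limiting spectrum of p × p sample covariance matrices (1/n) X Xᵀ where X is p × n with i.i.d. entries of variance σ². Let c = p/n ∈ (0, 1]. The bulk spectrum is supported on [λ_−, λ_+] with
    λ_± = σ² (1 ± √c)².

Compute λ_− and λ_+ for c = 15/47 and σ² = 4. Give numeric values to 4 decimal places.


c = 15/47 = 0.319149; √c = 0.564933.
λ_− = σ² (1 − √c)² = 4 · (1 − 0.564933)² = 4 · (0.435067)² = 0.757134.
λ_+ = σ² (1 + √c)² = 4 · (1 + 0.564933)² = 4 · (1.564933)² = 9.796057.

Rounded to 4 decimal places: λ_− ≈ 0.7571, λ_+ ≈ 9.7961.


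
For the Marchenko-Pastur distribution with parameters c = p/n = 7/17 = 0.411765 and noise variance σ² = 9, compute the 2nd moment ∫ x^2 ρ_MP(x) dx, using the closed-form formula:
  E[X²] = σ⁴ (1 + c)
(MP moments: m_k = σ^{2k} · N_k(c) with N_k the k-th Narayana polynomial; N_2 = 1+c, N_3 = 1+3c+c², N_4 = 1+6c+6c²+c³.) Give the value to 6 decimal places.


E[X²] = σ⁴ (1 + c) (second MP moment). With σ² = 9 (so σ⁴ = 81) and c = 7/17 = 0.411765: E[X²] = 81 · (1 + 0.411765) = 81 · 1.411765.

So E[X^2] = 114.352941.


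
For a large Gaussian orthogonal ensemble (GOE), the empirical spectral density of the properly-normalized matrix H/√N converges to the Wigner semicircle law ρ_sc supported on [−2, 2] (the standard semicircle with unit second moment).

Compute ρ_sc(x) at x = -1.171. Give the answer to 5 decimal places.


ρ_sc(x) = (1/(2π)) √(4 − x²). With x = -1.171:
  4 − x² = 4 − (-1.171)² = 4 − 1.371241 = 2.628759.
  √(4 − x²) = 1.621345.
  1/(2π) = 0.159155.
  ρ_sc(-1.171) = 0.159155 · 1.621345 = 0.258045.

Rounded to 5 decimal places: ρ_sc(-1.171) ≈ 0.25805.


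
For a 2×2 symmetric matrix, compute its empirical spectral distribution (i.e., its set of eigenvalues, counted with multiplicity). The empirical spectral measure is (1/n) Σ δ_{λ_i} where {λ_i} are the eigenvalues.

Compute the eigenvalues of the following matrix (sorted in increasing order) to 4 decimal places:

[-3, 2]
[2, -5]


Since M is real symmetric, both eigenvalues are real; they are the roots of det(λI − M) = λ² − (tr M) λ + det M.
tr M = -3 + (-5) = -8.
det M = (-3)·(-5) − 2² = 15 − 4 = 11.
Characteristic polynomial: λ² + 8λ + 11 = 0.
Discriminant Δ = (tr M)² − 4·det M = 64 − 44 = 20; √Δ = 4.472136.
λ = (tr M ± √Δ)/2 = (-8 ± 4.472136)/2, giving (tr M − √Δ)/2 = -6.2361 and (tr M + √Δ)/2 = -1.7639.

Eigenvalues sorted in increasing order: [-6.2361, -1.7639].


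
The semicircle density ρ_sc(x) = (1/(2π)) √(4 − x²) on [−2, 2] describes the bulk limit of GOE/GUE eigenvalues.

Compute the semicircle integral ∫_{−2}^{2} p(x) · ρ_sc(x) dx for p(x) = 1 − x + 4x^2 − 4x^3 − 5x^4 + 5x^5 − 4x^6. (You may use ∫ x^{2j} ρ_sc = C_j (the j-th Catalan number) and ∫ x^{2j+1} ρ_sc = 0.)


Write p(x) = Σ a_i x^i, split into monomials and integrate each against ρ_sc separately.
Using ∫ x^{2j} ρ_sc = C_j = (1/(j+1)) C(2j, j) (Catalan numbers) and ∫ x^{2j+1} ρ_sc = 0 (odd monomials vanish by symmetry):
  i = 0 (even): a_0 · C_{0} = 1 · 1 = 1
  i = 1 (odd): ∫ x^1 ρ_sc = 0 (vanishes)
  i = 2 (even): a_2 · C_{1} = 4 · 1 = 4
  i = 3 (odd): ∫ x^3 ρ_sc = 0 (vanishes)
  i = 4 (even): a_4 · C_{2} = -5 · 2 = -10
  i = 5 (odd): ∫ x^5 ρ_sc = 0 (vanishes)
  i = 6 (even): a_6 · C_{3} = -4 · 5 = -20

Summing the contributions: ∫_{−2}^{2} p(x) ρ_sc(x) dx = 1 + 4 + (-10) + (-20) = -25.


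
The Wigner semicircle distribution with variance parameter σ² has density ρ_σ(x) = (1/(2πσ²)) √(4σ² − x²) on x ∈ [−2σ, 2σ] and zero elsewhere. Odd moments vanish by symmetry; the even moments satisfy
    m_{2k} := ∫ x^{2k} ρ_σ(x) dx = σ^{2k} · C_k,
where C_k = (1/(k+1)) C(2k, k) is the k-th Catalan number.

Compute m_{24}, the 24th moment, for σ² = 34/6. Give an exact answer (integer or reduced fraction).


By the scaled semicircle moment identity, m_{2k} = σ^{2k} · C_k with k = 12.
C_12 = (1/(k+1)) · C(2k, k) = (1/13) · C(24, 12) = (1/13) · 2704156 = 208012.
σ^{2k} = (σ²)^k = (34/6)^12 = 582622237229761/531441.

Therefore m_{24} = σ^{24} · C_12 = (582622237229761/531441) · 208012 = 121192416810637045132/531441.


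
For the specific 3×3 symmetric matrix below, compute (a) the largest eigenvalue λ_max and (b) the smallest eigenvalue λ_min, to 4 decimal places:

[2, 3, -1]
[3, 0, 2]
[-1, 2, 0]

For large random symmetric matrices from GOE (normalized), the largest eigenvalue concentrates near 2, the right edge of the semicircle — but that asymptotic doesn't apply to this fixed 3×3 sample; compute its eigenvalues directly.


Since M is real symmetric, all three eigenvalues are real; they are the roots of det(λI − M) = λ³ − (tr M) λ² + s λ − det M, where s is the sum of the principal 2×2 minors.
tr M = 2 + 0 + 0 = 2.
s = (2·0 − 3²) + (2·0 − (-1)²) + (0·0 − 2²) = -9 + (-1) + (-4) = -14.
det M (expand along row 1) = 2·(-4) − 3·2 + (-1)·6 = -20.
Characteristic polynomial: λ³ − 2λ² − 14λ + 20 = 0.
Substitute λ = y + (tr M)/3 = y + 0.666667 to remove the quadratic term: y³ + p·y + q = 0 with p = s − (tr M)²/3 = -15.333333 and q = −2(tr M)³/27 + (tr M)·s/3 − det M = 10.074074.
Three real roots ⇒ use the trigonometric (Viète) form: r = 2√(−p/3) = 4.521553, φ = arccos(3q/(p·r)) = arccos(-0.435915) = 2.021851 rad.
y_k = r·cos(φ/3 − 2πk/3) for k = 0, 1, 2 gives y = 3.532972, 0.677265, -4.210236.
λ_k = y_k + 0.666667 gives λ = 4.1996, 1.3439, -3.5436 (check: the sum is 2.0000 = tr M).

Hence λ_max = 4.1996 and λ_min = -3.5436.


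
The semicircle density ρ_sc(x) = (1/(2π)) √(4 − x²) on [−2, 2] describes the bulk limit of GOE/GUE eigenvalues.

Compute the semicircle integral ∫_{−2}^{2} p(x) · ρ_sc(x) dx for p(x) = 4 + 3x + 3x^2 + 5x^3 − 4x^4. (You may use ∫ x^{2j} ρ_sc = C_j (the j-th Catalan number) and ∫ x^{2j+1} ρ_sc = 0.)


Write p(x) = Σ a_i x^i, split into monomials and integrate each against ρ_sc separately.
Using ∫ x^{2j} ρ_sc = C_j = (1/(j+1)) C(2j, j) (Catalan numbers) and ∫ x^{2j+1} ρ_sc = 0 (odd monomials vanish by symmetry):
  i = 0 (even): a_0 · C_{0} = 4 · 1 = 4
  i = 1 (odd): ∫ x^1 ρ_sc = 0 (vanishes)
  i = 2 (even): a_2 · C_{1} = 3 · 1 = 3
  i = 3 (odd): ∫ x^3 ρ_sc = 0 (vanishes)
  i = 4 (even): a_4 · C_{2} = -4 · 2 = -8

Summing the contributions: ∫_{−2}^{2} p(x) ρ_sc(x) dx = 4 + 3 + (-8) = -1.


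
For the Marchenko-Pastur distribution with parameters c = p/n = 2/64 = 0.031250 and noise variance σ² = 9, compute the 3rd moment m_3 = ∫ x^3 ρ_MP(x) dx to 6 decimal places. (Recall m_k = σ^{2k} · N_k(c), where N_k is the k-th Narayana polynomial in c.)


E[X³] = σ⁶ (1 + 3c + c²) (third MP moment). With σ² = 9 (so σ⁶ = 729) and c = 2/64 = 0.031250: E[X³] = 729 · (1 + 3·0.031250 + (0.031250)²) = 729 · 1.094727.

So E[X^3] = 798.055664.


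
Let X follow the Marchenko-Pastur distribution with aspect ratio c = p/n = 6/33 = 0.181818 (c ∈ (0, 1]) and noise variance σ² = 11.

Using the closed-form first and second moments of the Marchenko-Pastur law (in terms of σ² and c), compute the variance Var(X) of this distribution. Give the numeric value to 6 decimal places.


Recall the MP moments m_1 = E[X] = σ² and m_2 = E[X²] = σ⁴ (1 + c).
m_1 = E[X] = σ² = 11, so m_1² = 121.
m_2 = E[X²] = σ⁴ (1 + c) = 121 · (1 + 0.181818) = 121 · 1.181818 = 143.000000.
(Note m_2 − m_1² simplifies to c · σ⁴ = 0.181818 · 121.)

Var(X) = m_2 − m_1² = 143.000000 − 121 = 22.000000.


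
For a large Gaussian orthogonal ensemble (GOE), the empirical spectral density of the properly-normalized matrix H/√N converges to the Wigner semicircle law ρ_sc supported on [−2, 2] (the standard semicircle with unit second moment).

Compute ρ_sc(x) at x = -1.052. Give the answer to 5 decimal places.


ρ_sc(x) = (1/(2π)) √(4 − x²). With x = -1.052:
  4 − x² = 4 − (-1.052)² = 4 − 1.106704 = 2.893296.
  √(4 − x²) = 1.700969.
  1/(2π) = 0.159155.
  ρ_sc(-1.052) = 0.159155 · 1.700969 = 0.270718.

Rounded to 5 decimal places: ρ_sc(-1.052) ≈ 0.27072.


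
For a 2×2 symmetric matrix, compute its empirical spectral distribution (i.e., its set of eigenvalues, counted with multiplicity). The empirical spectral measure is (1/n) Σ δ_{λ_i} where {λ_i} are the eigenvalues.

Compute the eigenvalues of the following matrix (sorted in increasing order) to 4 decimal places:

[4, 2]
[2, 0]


Since M is real symmetric, both eigenvalues are real; they are the roots of det(λI − M) = λ² − (tr M) λ + det M.
tr M = 4 + 0 = 4.
det M = 4·0 − 2² = 0 − 4 = -4.
Characteristic polynomial: λ² − 4λ − 4 = 0.
Discriminant Δ = (tr M)² − 4·det M = 16 − (-16) = 32; √Δ = 5.656854.
λ = (tr M ± √Δ)/2 = (4 ± 5.656854)/2, giving (tr M − √Δ)/2 = -0.8284 and (tr M + √Δ)/2 = 4.8284.

Eigenvalues sorted in increasing order: [-0.8284, 4.8284].


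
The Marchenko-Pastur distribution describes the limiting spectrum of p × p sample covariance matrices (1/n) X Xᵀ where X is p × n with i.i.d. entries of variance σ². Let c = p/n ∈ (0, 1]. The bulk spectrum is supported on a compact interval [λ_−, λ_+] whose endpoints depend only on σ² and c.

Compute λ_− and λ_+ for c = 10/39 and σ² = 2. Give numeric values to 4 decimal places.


c = 10/39 = 0.256410; √c = 0.506370.
λ_− = σ² (1 − √c)² = 2 · (1 − 0.506370)² = 2 · (0.493630)² = 0.487342.
λ_+ = σ² (1 + √c)² = 2 · (1 + 0.506370)² = 2 · (1.506370)² = 4.538299.

Rounded to 4 decimal places: λ_− ≈ 0.4873, λ_+ ≈ 4.5383.
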